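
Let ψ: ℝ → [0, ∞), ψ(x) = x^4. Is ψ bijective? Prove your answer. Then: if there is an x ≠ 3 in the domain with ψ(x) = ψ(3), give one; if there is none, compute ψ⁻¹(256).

ψ(3) = 81 = (−3)^4 = ψ(−3) (since 4 is even), with 3 ≠ −3. So ψ is not injective, hence not bijective.
For the follow-up, such an x exists: taking x = −3 ∈ ℝ gives ψ(−3) = 81 = ψ(3) with −3 ≠ 3.

-3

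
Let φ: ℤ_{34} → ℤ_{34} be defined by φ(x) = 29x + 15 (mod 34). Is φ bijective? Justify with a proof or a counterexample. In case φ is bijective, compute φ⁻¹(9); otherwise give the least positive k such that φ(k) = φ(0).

8

By definition, φ is injective if φ(a) = φ(b) implies a = b.
Suppose φ(a) = φ(b) in ℤ_{34}. Then 29a + 15 ≡ 29b + 15 (mod 34), thus 29(a − b) ≡ 0 (mod 34).
Since gcd(29, 34) = 1, 29 is invertible modulo 34, hence a − b ≡ 0 (mod 34), i.e. a = b.
We now compute 29⁻¹ mod 34 explicitly. Euclid's algorithm: 34 = 1·29 + 5, 29 = 5·5 + 4, 5 = 1·4 + 1; back-substituting gives 1 = 27·29 − 23·34, so 29⁻¹ ≡ 27 (mod 34).
For any y ∈ ℤ_{34}, x = 27(y − 15) mod 34 satisfies φ(x) = 29·27(y − 15) + 15 ≡ y (since 29·27 ≡ 1 mod 34). So every y has a preimage.
Therefore φ is bijective.
Since φ is bijective, we compute φ⁻¹(9): solve 29x + 15 ≡ 9 (mod 34), i.e. 29x ≡ 28 (mod 34).
Multiplying by 29⁻¹ = 27 gives x ≡ 27·28 = 756 = 22·34 + 8 ≡ 8 (mod 34).
Check: φ(8) = 29·8 + 15 = 247 = 7·34 + 9 ≡ 9 (mod 34).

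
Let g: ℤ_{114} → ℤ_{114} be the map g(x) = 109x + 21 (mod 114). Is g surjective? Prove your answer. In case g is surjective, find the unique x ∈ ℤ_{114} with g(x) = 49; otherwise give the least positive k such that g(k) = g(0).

By definition, g is surjective if every y in the codomain equals g(x) for some x in the domain.
Since gcd(109, 114) = 1, 109 is invertible modulo 114. Euclid's algorithm: 114 = 1·109 + 5, 109 = 21·5 + 4, 5 = 1·4 + 1; back-substituting gives 1 = 91·109 − 87·114, so 109⁻¹ ≡ 91 (mod 114).
Then y ↦ 91(y − 21) is a two-sided inverse to g, so every y ∈ ℤ_{114} has a preimage.
Thus g is surjective.
Since g is surjective, we find g⁻¹(49): we need 109x ≡ 49 − 21 ≡ 28 (mod 114). Using 109⁻¹ = 91: x ≡ 91·28 = 2548 = 22·114 + 40, so x = 40.
Check: g(40) = 109·40 + 21 = 4381 = 38·114 + 49 ≡ 49 (mod 114).

40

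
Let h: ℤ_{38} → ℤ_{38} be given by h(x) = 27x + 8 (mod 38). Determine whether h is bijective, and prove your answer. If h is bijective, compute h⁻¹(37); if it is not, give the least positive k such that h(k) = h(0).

Suppose h(u) = h(v) in ℤ_{38}. Then 27u + 8 ≡ 27v + 8 (mod 38), therefore 27(u − v) ≡ 0 (mod 38).
Since gcd(27, 38) = 1, 27 is invertible modulo 38, thus u − v ≡ 0 (mod 38), i.e. u = v.
We now compute 27⁻¹ mod 38 explicitly. Euclid's algorithm: 38 = 1·27 + 11, 27 = 2·11 + 5, 11 = 2·5 + 1; back-substituting gives 1 = 31·27 − 22·38, so 27⁻¹ ≡ 31 (mod 38).
For any y ∈ ℤ_{38}, x = 31(y − 8) mod 38 satisfies h(x) = 27·31(y − 8) + 8 ≡ y (since 27·31 ≡ 1 mod 38). So every y has a preimage.
So h is bijective.
Since h is bijective, we compute h⁻¹(37): solve 27x + 8 ≡ 37 (mod 38), i.e. 27x ≡ 29 (mod 38).
Multiplying by 27⁻¹ = 31 gives x ≡ 31·29 = 899 = 23·38 + 25 ≡ 25 (mod 38).
Check: h(25) = 27·25 + 8 = 683 = 17·38 + 37 ≡ 37 (mod 38).

25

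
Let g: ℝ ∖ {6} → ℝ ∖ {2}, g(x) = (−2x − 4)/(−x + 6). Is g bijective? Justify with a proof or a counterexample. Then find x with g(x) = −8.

22/5

Suppose g(s) = g(t). Cross-multiplying: (−2s − 4)(−t + 6) = (−2t − 4)(−s + 6).
Expanding both sides and cancelling the symmetric terms leaves −16·(s − t) = 0. Since −16 ≠ 0, s = t. Thus g is injective.
For any y ≠ 2, solving y(−x + 6) = −2x − 4 for x gives a well-defined x ≠ 6. So g is surjective.
Thus g is bijective.
Solving g(x) = −8: cross-multiplying gives −2x − 4 = −8(−x + 6), which rearranges to −10x = −44, so x = 22/5.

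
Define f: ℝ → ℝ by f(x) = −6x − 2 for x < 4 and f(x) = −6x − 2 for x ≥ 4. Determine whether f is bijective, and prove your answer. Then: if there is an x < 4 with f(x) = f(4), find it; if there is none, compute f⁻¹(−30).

14/3

Both pieces are strictly decreasing (slopes −6 and −6), so each is injective on its own interval.
The left piece maps (−∞, 4) onto (−26, ∞); the right piece maps [4, ∞) onto (−∞, −26].
Since −26 = −26, the images partition ℝ: f is injective and surjective, hence bijective.
Because the two images are disjoint, no x < 4 has f(x) = f(4), so we compute f⁻¹(−30): −30 lies in (−∞, −26], so solve −6x − 2 = −30: x = (−30 + 2)/(−6) = 14/3.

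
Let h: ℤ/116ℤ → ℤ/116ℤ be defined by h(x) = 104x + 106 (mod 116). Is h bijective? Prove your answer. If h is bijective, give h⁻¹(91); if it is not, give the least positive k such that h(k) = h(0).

29

We have gcd(104, 116) = 4 > 1. Taking x_1 = 0 and x_2 = 29: h(0) = 106 and h(29) = 104·29 + 106 = 3122 ≡ 106 (mod 116).
So h(0) = h(29) while 0 ≠ 29, therefore h is not injective, hence not bijective.
Since h is not bijective, we find the least positive k with h(k) = h(0): this means 104k ≡ 0 (mod 116), i.e. 116 ∣ 104k. Since gcd(104, 116) = 4, dividing through by 4 this holds exactly when 29 ∣ 26k, and as gcd(26, 29) = 1, exactly when 29 ∣ k.
The smallest positive such k is 29.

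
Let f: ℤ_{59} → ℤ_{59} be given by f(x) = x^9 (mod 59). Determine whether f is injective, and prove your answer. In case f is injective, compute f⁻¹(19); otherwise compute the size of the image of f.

Since 59 is prime, the nonzero elements of ℤ_{59} form a cyclic group of order 58.
As gcd(9, 58) = 1, raising to the 9th power is a bijection on this group: if s^9 ≡ t^9 then (st^{−1})^9 = 1, and the only element of order dividing gcd(9, 58) = 1 is 1, so s = t.
With f(0) = 0 this makes f injective on all of ℤ_{59}, hence bijective (finite equal-size domain and codomain). In particular f is injective.
Since f is injective, we find the preimage of 19. The inverse of x ↦ x^9 on (ℤ_{59})^× is x ↦ x^13, because 9·13 = 117 = 2·58 + 1 ≡ 1 (mod 58) and x^{58} = 1 for x ≠ 0 (Fermat). So f⁻¹(19) = 19^13 mod 59.
Repeated squaring mod 59: 19^1 ≡ 19, 19^2 ≡ 19² = 361 ≡ 7, 19^4 ≡ 7² = 49, 19^8 ≡ 49² = 2401 ≡ 41. Since 13 = 8 + 4 + 1, 19^13 ≡ 41·49·19: 41·49 = 2009 ≡ 3, then 3·19 = 57. So 19^13 ≡ 57 (mod 59).
Hence f⁻¹(19) = 57.

57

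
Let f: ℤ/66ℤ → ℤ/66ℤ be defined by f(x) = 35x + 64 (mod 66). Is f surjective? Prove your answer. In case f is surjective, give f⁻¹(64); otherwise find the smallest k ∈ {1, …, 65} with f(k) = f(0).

0

Since gcd(35, 66) = 1, 35 is invertible modulo 66. Euclid's algorithm: 66 = 1·35 + 31, 35 = 1·31 + 4, 31 = 7·4 + 3, 4 = 1·3 + 1; back-substituting gives 1 = 17·35 − 9·66, so 35⁻¹ ≡ 17 (mod 66).
For any y ∈ ℤ/66ℤ, x = 17(y − 64) mod 66 satisfies f(x) = 35·17(y − 64) + 64 ≡ y (since 35·17 ≡ 1 mod 66). So every y has a preimage.
So f is surjective.
Since f is surjective, we compute f⁻¹(64): solve 35x + 64 ≡ 64 (mod 66), i.e. 35x ≡ 0 (mod 66).
Multiplying by 35⁻¹ = 17 gives x ≡ 17·0 = 0 ≡ 0 (mod 66).
Check: f(0) = 35·0 + 64 = 64 ≡ 64 (mod 66).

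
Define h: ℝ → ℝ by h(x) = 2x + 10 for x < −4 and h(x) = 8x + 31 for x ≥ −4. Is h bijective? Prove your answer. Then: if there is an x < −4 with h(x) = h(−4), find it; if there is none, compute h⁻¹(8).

Both pieces are strictly increasing (slopes 2 and 8), so each is injective on its own interval.
The left piece maps (−∞, −4) onto (−∞, 2); the right piece maps [−4, ∞) onto [−1, ∞).
These images overlap. In particular h(−4) = −1 (right piece), and solving 2x + 10 = −1 on the left piece gives x = −11/2 < −4.
So h(−11/2) = h(−4) with −11/2 ≠ −4, and h is not injective, hence not bijective. This x = −11/2 is the requested value below −4.

-11/2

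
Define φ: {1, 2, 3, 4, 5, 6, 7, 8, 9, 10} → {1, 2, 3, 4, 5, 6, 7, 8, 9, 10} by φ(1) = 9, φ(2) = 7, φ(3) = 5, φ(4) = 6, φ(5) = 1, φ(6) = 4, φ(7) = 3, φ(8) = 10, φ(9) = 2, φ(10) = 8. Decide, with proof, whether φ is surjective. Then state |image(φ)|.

Every element of the codomain has a preimage: 1 = φ(5), 2 = φ(9), 3 = φ(7), 4 = φ(6), 5 = φ(3), 6 = φ(4), 7 = φ(2), 8 = φ(10), 9 = φ(1), 10 = φ(8).
So φ is surjective.
The image of φ is {1, 2, 3, 4, 5, 6, 7, 8, 9, 10}, which has 10 elements.

10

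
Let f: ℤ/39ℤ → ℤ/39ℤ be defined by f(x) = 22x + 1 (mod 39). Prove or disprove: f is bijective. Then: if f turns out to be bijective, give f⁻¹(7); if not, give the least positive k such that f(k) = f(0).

18

Recall: injectivity means: for all a, b in the domain, f(a) = f(b) implies a = b.
Suppose f(a) = f(b) in ℤ/39ℤ. Then 22a + 1 ≡ 22b + 1 (mod 39), thus 22(a − b) ≡ 0 (mod 39).
Since gcd(22, 39) = 1, 22 is invertible modulo 39, so a − b ≡ 0 (mod 39), i.e. a = b.
We now compute 22⁻¹ mod 39 explicitly. Euclid's algorithm: 39 = 1·22 + 17, 22 = 1·17 + 5, 17 = 3·5 + 2, 5 = 2·2 + 1; back-substituting gives 1 = 16·22 − 9·39, so 22⁻¹ ≡ 16 (mod 39).
Then y ↦ 16(y − 1) is a two-sided inverse to f, so every y ∈ ℤ/39ℤ has a preimage.
Therefore f is bijective.
Since f is bijective, we compute f⁻¹(7): solve 22x + 1 ≡ 7 (mod 39), i.e. 22x ≡ 6 (mod 39).
Multiplying by 22⁻¹ = 16 gives x ≡ 16·6 = 96 = 2·39 + 18 ≡ 18 (mod 39).
Check: f(18) = 22·18 + 1 = 397 = 10·39 + 7 ≡ 7 (mod 39).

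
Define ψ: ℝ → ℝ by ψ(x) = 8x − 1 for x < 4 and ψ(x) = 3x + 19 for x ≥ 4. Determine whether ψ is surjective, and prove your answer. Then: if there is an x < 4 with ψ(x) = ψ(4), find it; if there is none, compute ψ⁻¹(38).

Both pieces are strictly increasing (slopes 8 and 3), so each is injective on its own interval.
The left piece maps (−∞, 4) onto (−∞, 31); the right piece maps [4, ∞) onto [31, ∞).
These images together cover ℝ, so ψ is surjective.
Because the two images are disjoint, no x < 4 has ψ(x) = ψ(4), so we compute ψ⁻¹(38): 38 lies in [31, ∞), so solve 3x + 19 = 38: x = (38 − 19)/3 = 19/3.

19/3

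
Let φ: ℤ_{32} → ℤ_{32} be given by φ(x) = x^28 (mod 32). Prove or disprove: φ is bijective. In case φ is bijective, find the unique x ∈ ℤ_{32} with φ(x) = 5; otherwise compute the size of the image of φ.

φ(0) = 0^28 = 0.
φ(2): Repeated squaring mod 32: 2^1 ≡ 2, 2^2 ≡ 2² = 4, 2^4 ≡ 4² = 16, 2^8 ≡ 16² = 256 ≡ 0, 2^16 ≡ 0² = 0. Since 28 = 16 + 8 + 4, 2^28 ≡ 0·0·16: 0·0 = 0, then 0·16 = 0. So 2^28 ≡ 0 (mod 32).
So φ(0) = φ(2) = 0 while 0 ≠ 2, so φ is not injective, hence not bijective.
Since φ is not bijective, we determine |image(φ)|. Computing x^28 mod 32 for each x (by repeated squaring, reducing mod 32 at every step), the values φ(0), φ(1), …, φ(31) are: 0, 1, 0, 17, 0, 17, 0, 1, 0, 1, 0, 17, 0, 17, 0, 1, 0, 1, 0, 17, 0, 17, 0, 1, 0, 1, 0, 17, 0, 17, 0, 1.
The distinct values are {0, 1, 17}; there are 3 of them.

3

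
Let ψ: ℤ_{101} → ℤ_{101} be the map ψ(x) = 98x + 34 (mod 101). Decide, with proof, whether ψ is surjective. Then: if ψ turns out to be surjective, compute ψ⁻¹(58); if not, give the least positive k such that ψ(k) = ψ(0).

93

By definition, surjectivity means every element of the codomain has a preimage under ψ.
Since gcd(98, 101) = 1, 98 is invertible modulo 101. Euclid's algorithm: 101 = 1·98 + 3, 98 = 32·3 + 2, 3 = 1·2 + 1; back-substituting gives 1 = 67·98 − 65·101, so 98⁻¹ ≡ 67 (mod 101).
Then y ↦ 67(y − 34) is a two-sided inverse to ψ, so every y ∈ ℤ_{101} has a preimage.
So ψ is surjective.
Since ψ is surjective, we compute ψ⁻¹(58): solve 98x + 34 ≡ 58 (mod 101), i.e. 98x ≡ 24 (mod 101).
Multiplying by 98⁻¹ = 67 gives x ≡ 67·24 = 1608 = 15·101 + 93 ≡ 93 (mod 101).
Check: ψ(93) = 98·93 + 34 = 9148 = 90·101 + 58 ≡ 58 (mod 101).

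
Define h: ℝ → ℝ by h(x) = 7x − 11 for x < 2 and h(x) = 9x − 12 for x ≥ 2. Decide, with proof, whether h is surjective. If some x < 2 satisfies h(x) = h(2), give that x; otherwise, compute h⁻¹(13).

25/9

Both pieces are strictly increasing (slopes 7 and 9), so each is injective on its own interval.
The left piece maps (−∞, 2) onto (−∞, 3); the right piece maps [2, ∞) onto [6, ∞).
The union (−∞, 3) ∪ [6, ∞) omits the interval between 3 and 6; in particular 3 has no preimage. So h is not surjective.
Because the two images are disjoint, no x < 2 has h(x) = h(2), so we compute h⁻¹(13): 13 lies in [6, ∞), so solve 9x − 12 = 13: x = (13 + 12)/9 = 25/9.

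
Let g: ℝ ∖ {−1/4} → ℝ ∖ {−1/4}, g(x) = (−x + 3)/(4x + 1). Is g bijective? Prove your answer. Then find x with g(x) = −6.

-9/23

Suppose g(a) = g(b). Cross-multiplying: (−a + 3)(4b + 1) = (−b + 3)(4a + 1).
Expanding both sides and cancelling the symmetric terms leaves −13·(a − b) = 0. Since −13 ≠ 0, a = b. Hence g is injective.
For any y ≠ −1/4, solving y(4x + 1) = −x + 3 for x gives a well-defined x ≠ −1/4. So g is surjective.
Thus g is bijective.
Solving g(x) = −6: cross-multiplying gives −x + 3 = −6(4x + 1), which rearranges to 23x = −9, so x = −9/23.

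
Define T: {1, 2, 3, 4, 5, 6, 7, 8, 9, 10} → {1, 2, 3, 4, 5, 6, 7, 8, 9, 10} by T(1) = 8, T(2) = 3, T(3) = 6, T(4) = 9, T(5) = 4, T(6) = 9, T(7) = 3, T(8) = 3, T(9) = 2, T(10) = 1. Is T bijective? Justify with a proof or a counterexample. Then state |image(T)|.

T(4) = 9 = T(6) with 4 ≠ 6, so T is not injective, hence not bijective.
The image of T is {1, 2, 3, 4, 6, 8, 9}, which has 7 elements.

7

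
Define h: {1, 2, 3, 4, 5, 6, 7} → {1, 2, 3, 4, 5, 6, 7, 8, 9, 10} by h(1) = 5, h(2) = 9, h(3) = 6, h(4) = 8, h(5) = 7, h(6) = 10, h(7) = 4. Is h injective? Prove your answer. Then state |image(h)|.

The values h(1), …, h(7) are 5, 9, 6, 8, 7, 10, 4 — all distinct.
So h(u) = h(v) only when u = v, and h is injective.
The image of h is {4, 5, 6, 7, 8, 9, 10}, which has 7 elements.

7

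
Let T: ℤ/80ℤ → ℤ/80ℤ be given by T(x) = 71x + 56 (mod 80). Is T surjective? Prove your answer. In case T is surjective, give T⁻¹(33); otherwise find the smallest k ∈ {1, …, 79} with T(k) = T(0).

By definition, surjectivity means every element of the codomain has a preimage under T.
Since gcd(71, 80) = 1, 71 is invertible modulo 80. Euclid's algorithm: 80 = 1·71 + 9, 71 = 7·9 + 8, 9 = 1·8 + 1; back-substituting gives 1 = 71·71 − 63·80, so 71⁻¹ ≡ 71 (mod 80).
Then y ↦ 71(y − 56) is a two-sided inverse to T, so every y ∈ ℤ/80ℤ has a preimage.
Therefore T is surjective.
Since T is surjective, we find T⁻¹(33): we need 71x ≡ 33 − 56 ≡ 57 (mod 80). Using 71⁻¹ = 71: x ≡ 71·57 = 4047 = 50·80 + 47, so x = 47.
Check: T(47) = 71·47 + 56 = 3393 = 42·80 + 33 ≡ 33 (mod 80).

47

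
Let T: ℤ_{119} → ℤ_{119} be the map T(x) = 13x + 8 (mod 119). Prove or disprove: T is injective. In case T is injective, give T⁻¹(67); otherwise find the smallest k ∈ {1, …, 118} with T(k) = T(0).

32

Recall: T is injective when T(a) = T(b) forces a = b.
Suppose T(a) = T(b) in ℤ_{119}. Then 13a + 8 ≡ 13b + 8 (mod 119), therefore 13(a − b) ≡ 0 (mod 119).
Since gcd(13, 119) = 1, 13 is invertible modulo 119, therefore a − b ≡ 0 (mod 119), i.e. a = b.
Hence T is injective.
We now compute 13⁻¹ mod 119 explicitly. Euclid's algorithm: 119 = 9·13 + 2, 13 = 6·2 + 1; back-substituting gives 1 = 55·13 − 6·119, so 13⁻¹ ≡ 55 (mod 119).
Since T is injective, we find T⁻¹(67): we need 13x ≡ 67 − 8 ≡ 59 (mod 119). Using 13⁻¹ = 55: x ≡ 55·59 = 3245 = 27·119 + 32, so x = 32.
Check: T(32) = 13·32 + 8 = 424 = 3·119 + 67 ≡ 67 (mod 119).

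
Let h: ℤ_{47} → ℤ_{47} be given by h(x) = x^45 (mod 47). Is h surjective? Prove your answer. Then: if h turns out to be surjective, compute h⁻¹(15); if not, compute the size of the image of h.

Since 47 is prime, the nonzero elements of ℤ_{47} form a cyclic group of order 46.
As gcd(45, 46) = 1, raising to the 45th power is a bijection on this group: if u^45 ≡ v^45 then (uv^{−1})^45 = 1, and the only element of order dividing gcd(45, 46) = 1 is 1, so u = v.
With h(0) = 0 this makes h injective on all of ℤ_{47}, hence bijective (finite equal-size domain and codomain). In particular h is surjective.
Since h is surjective, we find the preimage of 15. The inverse of x ↦ x^45 on (ℤ_{47})^× is x ↦ x^45, because 45·45 = 2025 = 44·46 + 1 ≡ 1 (mod 46) and x^{46} = 1 for x ≠ 0 (Fermat). So h⁻¹(15) = 15^45 mod 47.
Repeated squaring mod 47: 15^1 ≡ 15, 15^2 ≡ 15² = 225 ≡ 37, 15^4 ≡ 37² = 1369 ≡ 6, 15^8 ≡ 6² = 36, 15^16 ≡ 36² = 1296 ≡ 27, 15^32 ≡ 27² = 729 ≡ 24. Since 45 = 32 + 8 + 4 + 1, 15^45 ≡ 24·36·6·15: 24·36 = 864 ≡ 18, then 18·6 = 108 ≡ 14, then 14·15 = 210 ≡ 22. So 15^45 ≡ 22 (mod 47).
Hence h⁻¹(15) = 22.

22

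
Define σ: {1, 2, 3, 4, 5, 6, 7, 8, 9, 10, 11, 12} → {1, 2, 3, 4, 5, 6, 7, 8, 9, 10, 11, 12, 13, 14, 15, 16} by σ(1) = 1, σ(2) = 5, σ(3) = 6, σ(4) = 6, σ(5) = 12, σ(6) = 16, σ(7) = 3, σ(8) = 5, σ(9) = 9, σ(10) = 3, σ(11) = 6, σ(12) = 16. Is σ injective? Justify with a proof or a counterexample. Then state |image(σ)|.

7

σ(3) = 6 = σ(4) with 3 ≠ 4, so σ is not injective.
The image of σ is {1, 3, 5, 6, 9, 12, 16}, which has 7 elements.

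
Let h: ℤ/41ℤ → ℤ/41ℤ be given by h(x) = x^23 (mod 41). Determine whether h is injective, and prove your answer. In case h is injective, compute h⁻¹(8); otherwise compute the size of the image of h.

Since 41 is prime, the nonzero elements of ℤ/41ℤ form a cyclic group of order 40.
As gcd(23, 40) = 1, raising to the 23rd power is a bijection on this group: if a^23 ≡ b^23 then (ab^{−1})^23 = 1, and the only element of order dividing gcd(23, 40) = 1 is 1, so a = b.
With h(0) = 0 this makes h injective on all of ℤ/41ℤ, hence bijective (finite equal-size domain and codomain). In particular h is injective.
Since h is injective, we find the preimage of 8. The inverse of x ↦ x^23 on (ℤ/41ℤ)^× is x ↦ x^7, because 23·7 = 161 = 4·40 + 1 ≡ 1 (mod 40) and x^{40} = 1 for x ≠ 0 (Fermat). So h⁻¹(8) = 8^7 mod 41.
Repeated squaring mod 41: 8^1 ≡ 8, 8^2 ≡ 8² = 64 ≡ 23, 8^4 ≡ 23² = 529 ≡ 37. Since 7 = 4 + 2 + 1, 8^7 ≡ 37·23·8: 37·23 = 851 ≡ 31, then 31·8 = 248 ≡ 2. So 8^7 ≡ 2 (mod 41).
Hence h⁻¹(8) = 2.

2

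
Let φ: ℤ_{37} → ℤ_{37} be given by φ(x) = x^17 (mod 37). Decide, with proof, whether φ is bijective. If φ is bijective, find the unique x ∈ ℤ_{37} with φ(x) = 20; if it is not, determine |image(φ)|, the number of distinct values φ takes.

24

Since 37 is prime, the nonzero elements of ℤ_{37} form a cyclic group of order 36.
As gcd(17, 36) = 1, raising to the 17th power is a bijection on this group: if x_1^17 ≡ x_2^17 then (x_1x_2^{−1})^17 = 1, and the only element of order dividing gcd(17, 36) = 1 is 1, so x_1 = x_2.
With φ(0) = 0 this makes φ injective on all of ℤ_{37}, hence bijective (finite equal-size domain and codomain). In particular φ is bijective.
Since φ is bijective, we find the preimage of 20. The inverse of x ↦ x^17 on (ℤ_{37})^× is x ↦ x^17, because 17·17 = 289 = 8·36 + 1 ≡ 1 (mod 36) and x^{36} = 1 for x ≠ 0 (Fermat). So φ⁻¹(20) = 20^17 mod 37.
Repeated squaring mod 37: 20^1 ≡ 20, 20^2 ≡ 20² = 400 ≡ 30, 20^4 ≡ 30² = 900 ≡ 12, 20^8 ≡ 12² = 144 ≡ 33, 20^16 ≡ 33² = 1089 ≡ 16. Since 17 = 16 + 1, 20^17 ≡ 16·20: 16·20 = 320 ≡ 24. So 20^17 ≡ 24 (mod 37).
Hence φ⁻¹(20) = 24.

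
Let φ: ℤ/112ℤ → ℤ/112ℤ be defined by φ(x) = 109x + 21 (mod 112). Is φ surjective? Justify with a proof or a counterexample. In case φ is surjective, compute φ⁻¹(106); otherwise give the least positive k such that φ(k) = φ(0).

9

Recall: surjectivity means every element of the codomain has a preimage under φ.
Since gcd(109, 112) = 1, 109 is invertible modulo 112. Euclid's algorithm: 112 = 1·109 + 3, 109 = 36·3 + 1; back-substituting gives 1 = 37·109 − 36·112, so 109⁻¹ ≡ 37 (mod 112).
Then y ↦ 37(y − 21) is a two-sided inverse to φ, so every y ∈ ℤ/112ℤ has a preimage.
Therefore φ is surjective.
Since φ is surjective, we compute φ⁻¹(106): solve 109x + 21 ≡ 106 (mod 112), i.e. 109x ≡ 85 (mod 112).
Multiplying by 109⁻¹ = 37 gives x ≡ 37·85 = 3145 = 28·112 + 9 ≡ 9 (mod 112).
Check: φ(9) = 109·9 + 21 = 1002 = 8·112 + 106 ≡ 106 (mod 112).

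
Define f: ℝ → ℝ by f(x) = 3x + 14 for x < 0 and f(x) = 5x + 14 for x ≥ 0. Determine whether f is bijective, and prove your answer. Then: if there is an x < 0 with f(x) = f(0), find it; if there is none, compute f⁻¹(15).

1/5

Both pieces are strictly increasing (slopes 3 and 5), so each is injective on its own interval.
The left piece maps (−∞, 0) onto (−∞, 14); the right piece maps [0, ∞) onto [14, ∞).
Since 14 = 14, the images partition ℝ: f is injective and surjective, hence bijective.
Because the two images are disjoint, no x < 0 has f(x) = f(0), so we compute f⁻¹(15): 15 lies in [14, ∞), so solve 5x + 14 = 15: x = (15 − 14)/5 = 1/5.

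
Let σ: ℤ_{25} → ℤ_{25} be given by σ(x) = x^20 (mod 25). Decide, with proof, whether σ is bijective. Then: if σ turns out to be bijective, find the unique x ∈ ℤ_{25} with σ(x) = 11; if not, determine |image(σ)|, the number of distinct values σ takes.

2

σ(1) = 1^20 = 1.
σ(2): Repeated squaring mod 25: 2^1 ≡ 2, 2^2 ≡ 2² = 4, 2^4 ≡ 4² = 16, 2^8 ≡ 16² = 256 ≡ 6, 2^16 ≡ 6² = 36 ≡ 11. Since 20 = 16 + 4, 2^20 ≡ 11·16: 11·16 = 176 ≡ 1. So 2^20 ≡ 1 (mod 25).
So σ(1) = σ(2) = 1 while 1 ≠ 2, so σ is not injective, hence not bijective.
Since σ is not bijective, we determine |image(σ)|. Computing x^20 mod 25 for each x (by repeated squaring, reducing mod 25 at every step), the values σ(0), σ(1), …, σ(24) are: 0, 1, 1, 1, 1, 0, 1, 1, 1, 1, 0, 1, 1, 1, 1, 0, 1, 1, 1, 1, 0, 1, 1, 1, 1.
The distinct values are {0, 1}; there are 2 of them.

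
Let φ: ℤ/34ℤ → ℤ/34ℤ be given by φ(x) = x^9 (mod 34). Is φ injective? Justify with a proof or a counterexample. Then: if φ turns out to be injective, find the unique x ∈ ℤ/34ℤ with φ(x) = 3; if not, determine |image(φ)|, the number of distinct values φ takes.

31

Computing x^9 mod 34 for each x (by repeated squaring, reducing mod 34 at every step), the values φ(0), φ(1), …, φ(33) are: 0, 1, 2, 31, 4, 29, 28, 27, 8, 9, 24, 23, 22, 13, 20, 15, 16, 17, 18, 19, 14, 21, 12, 11, 10, 25, 26, 7, 6, 5, 30, 3, 32, 33.
Every element of ℤ/34ℤ appears exactly once in this list, so φ is a bijection, and in particular injective.
Since φ is injective, we read off the preimage of 3 from the same table: φ(31) = 3, so φ⁻¹(3) = 31.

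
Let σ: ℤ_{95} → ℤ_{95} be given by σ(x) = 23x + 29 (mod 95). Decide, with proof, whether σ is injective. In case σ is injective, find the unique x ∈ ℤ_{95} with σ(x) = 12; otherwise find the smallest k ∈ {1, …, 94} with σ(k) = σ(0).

By definition, injectivity means: for all a, b in the domain, σ(a) = σ(b) implies a = b.
If σ(a) = σ(b), then 23a ≡ 23b (mod 95). Because gcd(23, 95) = 1, we may cancel 23 to get a ≡ b (mod 95).
Hence σ is injective.
We now compute 23⁻¹ mod 95 explicitly. Euclid's algorithm: 95 = 4·23 + 3, 23 = 7·3 + 2, 3 = 1·2 + 1; back-substituting gives 1 = 62·23 − 15·95, so 23⁻¹ ≡ 62 (mod 95).
Since σ is injective, we compute σ⁻¹(12): solve 23x + 29 ≡ 12 (mod 95), i.e. 23x ≡ 78 (mod 95).
Multiplying by 23⁻¹ = 62 gives x ≡ 62·78 = 4836 = 50·95 + 86 ≡ 86 (mod 95).
Check: σ(86) = 23·86 + 29 = 2007 = 21·95 + 12 ≡ 12 (mod 95).

86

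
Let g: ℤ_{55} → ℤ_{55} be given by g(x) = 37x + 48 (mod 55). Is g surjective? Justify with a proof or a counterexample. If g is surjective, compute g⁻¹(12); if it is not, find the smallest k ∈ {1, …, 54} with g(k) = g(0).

Since gcd(37, 55) = 1, 37 is invertible modulo 55. Euclid's algorithm: 55 = 1·37 + 18, 37 = 2·18 + 1; back-substituting gives 1 = 3·37 − 2·55, so 37⁻¹ ≡ 3 (mod 55).
Then y ↦ 3(y − 48) is a two-sided inverse to g, so every y ∈ ℤ_{55} has a preimage.
So g is surjective.
Since g is surjective, we compute g⁻¹(12): solve 37x + 48 ≡ 12 (mod 55), i.e. 37x ≡ 19 (mod 55).
Multiplying by 37⁻¹ = 3 gives x ≡ 3·19 = 57 = 1·55 + 2 ≡ 2 (mod 55).
Check: g(2) = 37·2 + 48 = 122 = 2·55 + 12 ≡ 12 (mod 55).

2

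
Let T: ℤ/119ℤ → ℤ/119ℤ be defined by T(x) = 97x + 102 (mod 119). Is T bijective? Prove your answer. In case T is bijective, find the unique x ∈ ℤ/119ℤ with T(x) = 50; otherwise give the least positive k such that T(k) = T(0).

24

Recall that T is injective if T(s) = T(t) implies s = t.
Suppose T(s) = T(t) in ℤ/119ℤ. Then 97s + 102 ≡ 97t + 102 (mod 119), thus 97(s − t) ≡ 0 (mod 119).
Since gcd(97, 119) = 1, 97 is invertible modulo 119, hence s − t ≡ 0 (mod 119), i.e. s = t.
We now compute 97⁻¹ mod 119 explicitly. Euclid's algorithm: 119 = 1·97 + 22, 97 = 4·22 + 9, 22 = 2·9 + 4, 9 = 2·4 + 1; back-substituting gives 1 = 27·97 − 22·119, so 97⁻¹ ≡ 27 (mod 119).
For any y ∈ ℤ/119ℤ, x = 27(y − 102) mod 119 satisfies T(x) = 97·27(y − 102) + 102 ≡ y (since 97·27 ≡ 1 mod 119). So every y has a preimage.
Hence T is bijective.
Since T is bijective, we compute T⁻¹(50): solve 97x + 102 ≡ 50 (mod 119), i.e. 97x ≡ 67 (mod 119).
Multiplying by 97⁻¹ = 27 gives x ≡ 27·67 = 1809 = 15·119 + 24 ≡ 24 (mod 119).
Check: T(24) = 97·24 + 102 = 2430 = 20·119 + 50 ≡ 50 (mod 119).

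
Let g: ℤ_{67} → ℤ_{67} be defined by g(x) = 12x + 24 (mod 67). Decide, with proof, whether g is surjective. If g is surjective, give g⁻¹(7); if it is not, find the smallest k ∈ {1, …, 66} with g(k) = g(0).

60

Since gcd(12, 67) = 1, 12 is invertible modulo 67. Euclid's algorithm: 67 = 5·12 + 7, 12 = 1·7 + 5, 7 = 1·5 + 2, 5 = 2·2 + 1; back-substituting gives 1 = 28·12 − 5·67, so 12⁻¹ ≡ 28 (mod 67).
Then y ↦ 28(y − 24) is a two-sided inverse to g, so every y ∈ ℤ_{67} has a preimage.
Hence g is surjective.
Since g is surjective, we compute g⁻¹(7): solve 12x + 24 ≡ 7 (mod 67), i.e. 12x ≡ 50 (mod 67).
Multiplying by 12⁻¹ = 28 gives x ≡ 28·50 = 1400 = 20·67 + 60 ≡ 60 (mod 67).
Check: g(60) = 12·60 + 24 = 744 = 11·67 + 7 ≡ 7 (mod 67).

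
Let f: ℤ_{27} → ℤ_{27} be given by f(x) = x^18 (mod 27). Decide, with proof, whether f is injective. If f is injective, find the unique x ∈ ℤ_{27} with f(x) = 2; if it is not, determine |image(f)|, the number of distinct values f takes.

2

f(1) = 1^18 = 1.
f(2): Repeated squaring mod 27: 2^1 ≡ 2, 2^2 ≡ 2² = 4, 2^4 ≡ 4² = 16, 2^8 ≡ 16² = 256 ≡ 13, 2^16 ≡ 13² = 169 ≡ 7. Since 18 = 16 + 2, 2^18 ≡ 7·4: 7·4 = 28 ≡ 1. So 2^18 ≡ 1 (mod 27).
So f(1) = f(2) = 1 while 1 ≠ 2, thus f is not injective.
Since f is not injective, we determine |image(f)|. Computing x^18 mod 27 for each x (by repeated squaring, reducing mod 27 at every step), the values f(0), f(1), …, f(26) are: 0, 1, 1, 0, 1, 1, 0, 1, 1, 0, 1, 1, 0, 1, 1, 0, 1, 1, 0, 1, 1, 0, 1, 1, 0, 1, 1.
The distinct values are {0, 1}; there are 2 of them.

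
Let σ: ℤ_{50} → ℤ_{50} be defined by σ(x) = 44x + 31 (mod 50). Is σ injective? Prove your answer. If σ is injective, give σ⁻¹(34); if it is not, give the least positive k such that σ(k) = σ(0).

25

We have gcd(44, 50) = 2 > 1. Taking x_1 = 0 and x_2 = 25: σ(0) = 31 and σ(25) = 44·25 + 31 = 1131 ≡ 31 (mod 50).
So σ(0) = σ(25) while 0 ≠ 25, so σ is not injective.
Since σ is not injective, we find the least positive k with σ(k) = σ(0): this means 44k ≡ 0 (mod 50), i.e. 50 ∣ 44k. Since gcd(44, 50) = 2, dividing through by 2 this holds exactly when 25 ∣ 22k, and as gcd(22, 25) = 1, exactly when 25 ∣ k.
The smallest positive such k is 25.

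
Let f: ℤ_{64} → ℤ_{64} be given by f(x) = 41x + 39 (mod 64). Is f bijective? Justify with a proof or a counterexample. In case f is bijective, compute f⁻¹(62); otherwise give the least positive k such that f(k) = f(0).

63

Suppose f(u) = f(v) in ℤ_{64}. Then 41u + 39 ≡ 41v + 39 (mod 64), hence 41(u − v) ≡ 0 (mod 64).
Since gcd(41, 64) = 1, 41 is invertible modulo 64, therefore u − v ≡ 0 (mod 64), i.e. u = v.
We now compute 41⁻¹ mod 64 explicitly. Euclid's algorithm: 64 = 1·41 + 23, 41 = 1·23 + 18, 23 = 1·18 + 5, 18 = 3·5 + 3, 5 = 1·3 + 2, 3 = 1·2 + 1; back-substituting gives 1 = 25·41 − 16·64, so 41⁻¹ ≡ 25 (mod 64).
For any y ∈ ℤ_{64}, x = 25(y − 39) mod 64 satisfies f(x) = 41·25(y − 39) + 39 ≡ y (since 41·25 ≡ 1 mod 64). So every y has a preimage.
So f is bijective.
Since f is bijective, we compute f⁻¹(62): solve 41x + 39 ≡ 62 (mod 64), i.e. 41x ≡ 23 (mod 64).
Multiplying by 41⁻¹ = 25 gives x ≡ 25·23 = 575 = 8·64 + 63 ≡ 63 (mod 64).
Check: f(63) = 41·63 + 39 = 2622 = 40·64 + 62 ≡ 62 (mod 64).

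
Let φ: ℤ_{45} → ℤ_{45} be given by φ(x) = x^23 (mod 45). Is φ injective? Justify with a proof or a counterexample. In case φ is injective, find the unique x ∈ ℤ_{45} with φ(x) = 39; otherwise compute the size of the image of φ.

φ(0) = 0^23 = 0.
φ(15): Repeated squaring mod 45: 15^1 ≡ 15, 15^2 ≡ 15² = 225 ≡ 0, 15^4 ≡ 0² = 0, 15^8 ≡ 0² = 0, 15^16 ≡ 0² = 0. Since 23 = 16 + 4 + 2 + 1, 15^23 ≡ 0·0·0·15: 0·0 = 0, then 0·0 = 0, then 0·15 = 0. So 15^23 ≡ 0 (mod 45).
So φ(0) = φ(15) = 0 while 0 ≠ 15, so φ is not injective.
Since φ is not injective, we determine |image(φ)|. Computing x^23 mod 45 for each x (by repeated squaring, reducing mod 45 at every step), the values φ(0), φ(1), …, φ(44) are: 0, 1, 23, 27, 34, 20, 36, 13, 17, 9, 10, 41, 18, 7, 29, 0, 31, 8, 27, 19, 5, 36, 43, 2, 9, 40, 26, 18, 37, 14, 0, 16, 38, 27, 4, 35, 36, 28, 32, 9, 25, 11, 18, 22, 44.
The distinct values are {0, 1, 2, 4, 5, 7, 8, 9, 10, 11, 13, 14, 16, 17, 18, 19, 20, 22, 23, 25, 26, 27, 28, 29, 31, 32, 34, 35, 36, 37, 38, 40, 41, 43, 44}; there are 35 of them.

35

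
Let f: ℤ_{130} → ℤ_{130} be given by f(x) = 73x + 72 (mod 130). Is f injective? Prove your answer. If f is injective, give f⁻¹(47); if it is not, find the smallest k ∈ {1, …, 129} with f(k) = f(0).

5

If f(s) = f(t), then 73s ≡ 73t (mod 130). Because gcd(73, 130) = 1, we may cancel 73 to get s ≡ t (mod 130).
Thus f is injective.
We now compute 73⁻¹ mod 130 explicitly. Euclid's algorithm: 130 = 1·73 + 57, 73 = 1·57 + 16, 57 = 3·16 + 9, 16 = 1·9 + 7, 9 = 1·7 + 2, 7 = 3·2 + 1; back-substituting gives 1 = 57·73 − 32·130, so 73⁻¹ ≡ 57 (mod 130).
Since f is injective, we find f⁻¹(47): we need 73x ≡ 47 − 72 ≡ 105 (mod 130). Using 73⁻¹ = 57: x ≡ 57·105 = 5985 = 46·130 + 5, so x = 5.
Check: f(5) = 73·5 + 72 = 437 = 3·130 + 47 ≡ 47 (mod 130).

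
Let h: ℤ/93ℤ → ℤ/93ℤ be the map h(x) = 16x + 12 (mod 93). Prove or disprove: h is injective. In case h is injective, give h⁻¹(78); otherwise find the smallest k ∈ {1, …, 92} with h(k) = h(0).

39

If h(x_1) = h(x_2), then 16x_1 ≡ 16x_2 (mod 93). Because gcd(16, 93) = 1, we may cancel 16 to get x_1 ≡ x_2 (mod 93).
So h is injective.
We now compute 16⁻¹ mod 93 explicitly. Euclid's algorithm: 93 = 5·16 + 13, 16 = 1·13 + 3, 13 = 4·3 + 1; back-substituting gives 1 = 64·16 − 11·93, so 16⁻¹ ≡ 64 (mod 93).
Since h is injective, we compute h⁻¹(78): solve 16x + 12 ≡ 78 (mod 93), i.e. 16x ≡ 66 (mod 93).
Multiplying by 16⁻¹ = 64 gives x ≡ 64·66 = 4224 = 45·93 + 39 ≡ 39 (mod 93).
Check: h(39) = 16·39 + 12 = 636 = 6·93 + 78 ≡ 78 (mod 93).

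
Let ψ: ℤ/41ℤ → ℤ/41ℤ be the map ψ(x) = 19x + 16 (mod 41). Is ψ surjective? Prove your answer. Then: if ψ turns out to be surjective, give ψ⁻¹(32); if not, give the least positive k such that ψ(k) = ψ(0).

Since gcd(19, 41) = 1, 19 is invertible modulo 41. Euclid's algorithm: 41 = 2·19 + 3, 19 = 6·3 + 1; back-substituting gives 1 = 13·19 − 6·41, so 19⁻¹ ≡ 13 (mod 41).
Then y ↦ 13(y − 16) is a two-sided inverse to ψ, so every y ∈ ℤ/41ℤ has a preimage.
Hence ψ is surjective.
Since ψ is surjective, we compute ψ⁻¹(32): solve 19x + 16 ≡ 32 (mod 41), i.e. 19x ≡ 16 (mod 41).
Multiplying by 19⁻¹ = 13 gives x ≡ 13·16 = 208 = 5·41 + 3 ≡ 3 (mod 41).
Check: ψ(3) = 19·3 + 16 = 73 = 1·41 + 32 ≡ 32 (mod 41).

3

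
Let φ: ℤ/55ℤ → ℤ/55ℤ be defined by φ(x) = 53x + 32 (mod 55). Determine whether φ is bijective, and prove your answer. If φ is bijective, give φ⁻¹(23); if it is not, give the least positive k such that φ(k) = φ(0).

32

By definition, φ is injective if φ(a) = φ(b) implies a = b.
If φ(a) = φ(b), then 53a ≡ 53b (mod 55). Because gcd(53, 55) = 1, we may cancel 53 to get a ≡ b (mod 55).
We now compute 53⁻¹ mod 55 explicitly. Euclid's algorithm: 55 = 1·53 + 2, 53 = 26·2 + 1; back-substituting gives 1 = 27·53 − 26·55, so 53⁻¹ ≡ 27 (mod 55).
Then y ↦ 27(y − 32) is a two-sided inverse to φ, so every y ∈ ℤ/55ℤ has a preimage.
Thus φ is bijective.
Since φ is bijective, we compute φ⁻¹(23): solve 53x + 32 ≡ 23 (mod 55), i.e. 53x ≡ 46 (mod 55).
Multiplying by 53⁻¹ = 27 gives x ≡ 27·46 = 1242 = 22·55 + 32 ≡ 32 (mod 55).
Check: φ(32) = 53·32 + 32 = 1728 = 31·55 + 23 ≡ 23 (mod 55).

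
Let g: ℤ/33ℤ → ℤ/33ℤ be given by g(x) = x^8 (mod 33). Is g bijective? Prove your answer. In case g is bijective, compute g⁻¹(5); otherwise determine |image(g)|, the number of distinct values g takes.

12

g(4): Repeated squaring mod 33: 4^1 ≡ 4, 4^2 ≡ 4² = 16, 4^4 ≡ 16² = 256 ≡ 25, 4^8 ≡ 25² = 625 ≡ 31. So 4^8 ≡ 31 (mod 33).
g(7): Repeated squaring mod 33: 7^1 ≡ 7, 7^2 ≡ 7² = 49 ≡ 16, 7^4 ≡ 16² = 256 ≡ 25, 7^8 ≡ 25² = 625 ≡ 31. So 7^8 ≡ 31 (mod 33).
So g(4) = g(7) = 31 while 4 ≠ 7, thus g is not injective, hence not bijective.
Since g is not bijective, we determine |image(g)|. Computing x^8 mod 33 for each x (by repeated squaring, reducing mod 33 at every step), the values g(0), g(1), …, g(32) are: 0, 1, 25, 27, 31, 4, 15, 31, 16, 3, 1, 22, 12, 25, 16, 9, 4, 4, 9, 16, 25, 12, 22, 1, 3, 16, 31, 15, 4, 31, 27, 25, 1.
The distinct values are {0, 1, 3, 4, 9, 12, 15, 16, 22, 25, 27, 31}; there are 12 of them.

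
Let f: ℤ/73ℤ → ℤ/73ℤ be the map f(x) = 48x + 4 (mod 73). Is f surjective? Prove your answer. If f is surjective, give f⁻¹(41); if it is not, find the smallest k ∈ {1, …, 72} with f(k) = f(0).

54

Since gcd(48, 73) = 1, 48 is invertible modulo 73. Euclid's algorithm: 73 = 1·48 + 25, 48 = 1·25 + 23, 25 = 1·23 + 2, 23 = 11·2 + 1; back-substituting gives 1 = 35·48 − 23·73, so 48⁻¹ ≡ 35 (mod 73).
For any y ∈ ℤ/73ℤ, x = 35(y − 4) mod 73 satisfies f(x) = 48·35(y − 4) + 4 ≡ y (since 48·35 ≡ 1 mod 73). So every y has a preimage.
Hence f is surjective.
Since f is surjective, we find f⁻¹(41): we need 48x ≡ 41 − 4 ≡ 37 (mod 73). Using 48⁻¹ = 35: x ≡ 35·37 = 1295 = 17·73 + 54, so x = 54.
Check: f(54) = 48·54 + 4 = 2596 = 35·73 + 41 ≡ 41 (mod 73).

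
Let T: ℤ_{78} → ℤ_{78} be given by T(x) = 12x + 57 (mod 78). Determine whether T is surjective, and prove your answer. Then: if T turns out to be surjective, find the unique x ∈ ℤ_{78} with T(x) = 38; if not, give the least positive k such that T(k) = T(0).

13

Since gcd(12, 78) = 6, we have 12x ≡ 0 (mod 6) for all x, so T(x) ≡ 3 (mod 6).
But 0 ≢ 3 (mod 6), so 0 ∈ ℤ_{78} has no preimage. Therefore T is not surjective.
Since T is not surjective, we find the least positive k with T(k) = T(0): this means 12k ≡ 0 (mod 78), i.e. 78 ∣ 12k. Since gcd(12, 78) = 6, dividing through by 6 this holds exactly when 13 ∣ 2k, and as gcd(2, 13) = 1, exactly when 13 ∣ k.
The smallest positive such k is 13.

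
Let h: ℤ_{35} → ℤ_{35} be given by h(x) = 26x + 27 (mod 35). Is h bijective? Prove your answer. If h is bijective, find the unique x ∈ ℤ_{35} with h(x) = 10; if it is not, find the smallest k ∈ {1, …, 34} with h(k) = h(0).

Suppose h(u) = h(v) in ℤ_{35}. Then 26u + 27 ≡ 26v + 27 (mod 35), so 26(u − v) ≡ 0 (mod 35).
Since gcd(26, 35) = 1, 26 is invertible modulo 35, so u − v ≡ 0 (mod 35), i.e. u = v.
We now compute 26⁻¹ mod 35 explicitly. Euclid's algorithm: 35 = 1·26 + 9, 26 = 2·9 + 8, 9 = 1·8 + 1; back-substituting gives 1 = 31·26 − 23·35, so 26⁻¹ ≡ 31 (mod 35).
Then y ↦ 31(y − 27) is a two-sided inverse to h, so every y ∈ ℤ_{35} has a preimage.
Therefore h is bijective.
Since h is bijective, we compute h⁻¹(10): solve 26x + 27 ≡ 10 (mod 35), i.e. 26x ≡ 18 (mod 35).
Multiplying by 26⁻¹ = 31 gives x ≡ 31·18 = 558 = 15·35 + 33 ≡ 33 (mod 35).
Check: h(33) = 26·33 + 27 = 885 = 25·35 + 10 ≡ 10 (mod 35).

33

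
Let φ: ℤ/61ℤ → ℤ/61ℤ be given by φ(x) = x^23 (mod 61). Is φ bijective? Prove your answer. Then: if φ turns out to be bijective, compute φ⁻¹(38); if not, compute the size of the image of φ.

Since 61 is prime, the nonzero elements of ℤ/61ℤ form a cyclic group of order 60.
As gcd(23, 60) = 1, raising to the 23rd power is a bijection on this group: if u^23 ≡ v^23 then (uv^{−1})^23 = 1, and the only element of order dividing gcd(23, 60) = 1 is 1, so u = v.
With φ(0) = 0 this makes φ injective on all of ℤ/61ℤ, hence bijective (finite equal-size domain and codomain). In particular φ is bijective.
Since φ is bijective, we find the preimage of 38. The inverse of x ↦ x^23 on (ℤ/61ℤ)^× is x ↦ x^47, because 23·47 = 1081 = 18·60 + 1 ≡ 1 (mod 60) and x^{60} = 1 for x ≠ 0 (Fermat). So φ⁻¹(38) = 38^47 mod 61.
Repeated squaring mod 61: 38^1 ≡ 38, 38^2 ≡ 38² = 1444 ≡ 41, 38^4 ≡ 41² = 1681 ≡ 34, 38^8 ≡ 34² = 1156 ≡ 58, 38^16 ≡ 58² = 3364 ≡ 9, 38^32 ≡ 9² = 81 ≡ 20. Since 47 = 32 + 8 + 4 + 2 + 1, 38^47 ≡ 20·58·34·41·38: 20·58 = 1160 ≡ 1, then 1·34 = 34, then 34·41 = 1394 ≡ 52, then 52·38 = 1976 ≡ 24. So 38^47 ≡ 24 (mod 61).
Hence φ⁻¹(38) = 24.

24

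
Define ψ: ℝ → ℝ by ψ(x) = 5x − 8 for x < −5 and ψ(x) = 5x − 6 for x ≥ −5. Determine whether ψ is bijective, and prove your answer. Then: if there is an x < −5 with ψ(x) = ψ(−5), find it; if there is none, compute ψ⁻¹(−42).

-34/5

Both pieces are strictly increasing (slopes 5 and 5), so each is injective on its own interval.
The left piece maps (−∞, −5) onto (−∞, −33); the right piece maps [−5, ∞) onto [−31, ∞).
The images leave a gap (−33 has no preimage), so ψ is not surjective, hence not bijective.
Because the two images are disjoint, no x < −5 has ψ(x) = ψ(−5), so we compute ψ⁻¹(−42): −42 lies in (−∞, −33), so solve 5x − 8 = −42: x = (−42 + 8)/5 = −34/5.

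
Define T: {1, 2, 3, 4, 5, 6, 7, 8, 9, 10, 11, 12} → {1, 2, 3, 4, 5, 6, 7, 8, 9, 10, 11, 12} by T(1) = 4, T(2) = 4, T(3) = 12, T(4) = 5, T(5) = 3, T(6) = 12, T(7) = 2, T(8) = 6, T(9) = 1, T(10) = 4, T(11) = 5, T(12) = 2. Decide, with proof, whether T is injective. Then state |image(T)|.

7

T(1) = 4 = T(2) with 1 ≠ 2, so T is not injective.
The image of T is {1, 2, 3, 4, 5, 6, 12}, which has 7 elements.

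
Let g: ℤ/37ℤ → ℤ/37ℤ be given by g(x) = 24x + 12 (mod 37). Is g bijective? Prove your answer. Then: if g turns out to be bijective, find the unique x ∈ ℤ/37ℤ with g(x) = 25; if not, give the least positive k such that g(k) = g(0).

Suppose g(x_1) = g(x_2) in ℤ/37ℤ. Then 24x_1 + 12 ≡ 24x_2 + 12 (mod 37), therefore 24(x_1 − x_2) ≡ 0 (mod 37).
Since gcd(24, 37) = 1, 24 is invertible modulo 37, therefore x_1 − x_2 ≡ 0 (mod 37), i.e. x_1 = x_2.
We now compute 24⁻¹ mod 37 explicitly. Euclid's algorithm: 37 = 1·24 + 13, 24 = 1·13 + 11, 13 = 1·11 + 2, 11 = 5·2 + 1; back-substituting gives 1 = 17·24 − 11·37, so 24⁻¹ ≡ 17 (mod 37).
Then y ↦ 17(y − 12) is a two-sided inverse to g, so every y ∈ ℤ/37ℤ has a preimage.
Therefore g is bijective.
Since g is bijective, we find g⁻¹(25): we need 24x ≡ 25 − 12 ≡ 13 (mod 37). Using 24⁻¹ = 17: x ≡ 17·13 = 221 = 5·37 + 36, so x = 36.
Check: g(36) = 24·36 + 12 = 876 = 23·37 + 25 ≡ 25 (mod 37).

36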